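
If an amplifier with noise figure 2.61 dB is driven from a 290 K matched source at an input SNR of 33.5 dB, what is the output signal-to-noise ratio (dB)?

30.89 dB

By definition F = SNR_in/SNR_out, so in dB: SNR_out = SNR_in − NF
SNR_out = 33.5 − 2.61 = 30.89 dB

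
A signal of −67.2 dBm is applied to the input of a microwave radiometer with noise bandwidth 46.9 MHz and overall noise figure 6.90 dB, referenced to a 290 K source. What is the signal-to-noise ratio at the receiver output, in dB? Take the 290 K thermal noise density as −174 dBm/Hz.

23.2 dB

Noise floor: N = −174 + 10 log₁₀(B) + NF
10 log₁₀(4.69×10⁷) = 76.71 dB
N = −174 + 76.71 + 6.90 = −90.39 dBm
SNR = P_sig − N = −67.2 − (−90.39) = 23.19 dB → 23.2 dB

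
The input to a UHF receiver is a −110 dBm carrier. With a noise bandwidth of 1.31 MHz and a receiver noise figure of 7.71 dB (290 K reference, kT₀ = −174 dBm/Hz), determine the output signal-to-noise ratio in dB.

Noise floor: N = −174 + 10 log₁₀(B) + NF
10 log₁₀(1.31×10⁶) = 61.17 dB
N = −174 + 61.17 + 7.71 = −105.12 dBm
SNR = P_sig − N = −110 − (−105.12) = −4.88 dB → −4.9 dB

−4.9 dB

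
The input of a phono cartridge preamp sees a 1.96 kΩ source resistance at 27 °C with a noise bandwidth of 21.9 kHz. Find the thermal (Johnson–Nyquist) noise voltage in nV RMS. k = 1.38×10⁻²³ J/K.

T = 27 °C + 273.15 = 300.15 K
V_n = √(4kTRB)
4kTRB = 4 × 1.38×10⁻²³ × 300.15 × 1.96×10³ × 2.19×10⁴ = 7.11×10⁻¹³ V²
V_n = √(7.11×10⁻¹³) = 8.43×10⁻⁷ V = 843 nV

843 nV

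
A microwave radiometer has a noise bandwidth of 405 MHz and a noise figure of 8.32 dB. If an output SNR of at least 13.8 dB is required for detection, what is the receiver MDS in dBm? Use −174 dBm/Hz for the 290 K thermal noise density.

Sensitivity = −174 + 10 log₁₀(B) + NF + SNR_min
= −174 + 86.07 + 8.32 + 13.8
= −65.81 dBm → −65.8 dBm

−65.8 dBm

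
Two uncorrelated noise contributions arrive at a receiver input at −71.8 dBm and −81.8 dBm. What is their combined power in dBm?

−71.4 dBm

Convert to linear, add, convert back:
P₁ = 6.61×10⁻¹¹ W, P₂ = 6.61×10⁻¹² W
P_tot = 7.27×10⁻¹¹ W → 10 log₁₀(P_tot / 10⁻³) = −71.4 dBm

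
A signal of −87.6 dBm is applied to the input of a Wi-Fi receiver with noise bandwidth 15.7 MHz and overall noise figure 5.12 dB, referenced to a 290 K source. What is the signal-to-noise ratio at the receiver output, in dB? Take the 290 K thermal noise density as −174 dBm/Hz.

Noise floor: N = −174 + 10 log₁₀(B) + NF
10 log₁₀(1.57×10⁷) = 71.96 dB
N = −174 + 71.96 + 5.12 = −96.92 dBm
SNR = P_sig − N = −87.6 − (−96.92) = 9.32 dB → 9.3 dB

9.3 dB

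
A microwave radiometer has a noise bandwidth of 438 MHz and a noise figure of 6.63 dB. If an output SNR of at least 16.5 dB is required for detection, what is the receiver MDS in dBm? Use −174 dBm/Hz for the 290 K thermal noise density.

Sensitivity = −174 + 10 log₁₀(B) + NF + SNR_min
= −174 + 86.41 + 6.63 + 16.5
= −64.46 dBm → −64.5 dBm

−64.5 dBm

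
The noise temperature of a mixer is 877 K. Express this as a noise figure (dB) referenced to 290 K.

6.05 dB

F = 1 + T_e/T₀ = 1 + 877/290 = 4.02414
NF = 10 log₁₀(4.02414) = 6.05 dB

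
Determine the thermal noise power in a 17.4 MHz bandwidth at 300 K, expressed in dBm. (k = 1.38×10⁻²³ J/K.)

P_n = kTB = 1.38×10⁻²³ × 300 × 1.74×10⁷ = 7.20×10⁻¹⁴ W
In dBm: 10 log₁₀(7.20×10⁻¹⁴ / 10⁻³) = −101.4 dBm

−101.4 dBm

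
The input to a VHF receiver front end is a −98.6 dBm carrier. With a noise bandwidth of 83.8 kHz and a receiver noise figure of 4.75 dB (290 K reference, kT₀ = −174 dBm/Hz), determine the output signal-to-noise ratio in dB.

Noise floor: N = −174 + 10 log₁₀(B) + NF
10 log₁₀(8.38×10⁴) = 49.23 dB
N = −174 + 49.23 + 4.75 = −120.02 dBm
SNR = P_sig − N = −98.6 − (−120.02) = 21.42 dB → 21.4 dB

21.4 dB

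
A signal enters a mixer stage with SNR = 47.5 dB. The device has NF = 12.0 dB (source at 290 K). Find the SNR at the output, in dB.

35.5 dB

By definition F = SNR_in/SNR_out, so in dB: SNR_out = SNR_in − NF
SNR_out = 47.5 − 12.0 = 35.5 dB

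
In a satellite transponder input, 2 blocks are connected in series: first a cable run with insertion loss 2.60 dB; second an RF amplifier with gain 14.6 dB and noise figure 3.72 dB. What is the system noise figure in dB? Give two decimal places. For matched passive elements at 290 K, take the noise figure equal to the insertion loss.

Convert to linear (a loss of L dB is a gain of −L dB): F_i = 10^(NF_i/10), G_i = 10^(G_i,dB/10)
  Stage 1: F_1 = 10^(2.60/10) = 1.820, G_1 = 10^(−2.60/10) = 0.5495
  Stage 2: F_2 = 10^(3.72/10) = 2.355, G_2 = 10^(14.6/10) = 28.84
Friis cascade:
  F = 1.820 + (2.355 − 1)/0.5495 = 4.285
NF = 10 log₁₀(4.285) = 6.32 dB

6.32 dB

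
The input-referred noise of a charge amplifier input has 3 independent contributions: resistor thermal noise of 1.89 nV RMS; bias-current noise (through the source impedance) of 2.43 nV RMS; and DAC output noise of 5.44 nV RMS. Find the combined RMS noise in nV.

6.25 nV

Uncorrelated sources add in power (mean-square): V_tot = √(ΣV_i²)
V_tot = √[(1.89×10⁻⁹)² + (2.43×10⁻⁹)² + (5.44×10⁻⁹)²] = 6.25×10⁻⁹ V = 6.25 nV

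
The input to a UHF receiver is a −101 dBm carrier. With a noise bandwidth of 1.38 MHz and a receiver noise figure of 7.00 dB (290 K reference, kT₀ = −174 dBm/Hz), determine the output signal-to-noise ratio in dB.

4.6 dB

Noise floor: N = −174 + 10 log₁₀(B) + NF
10 log₁₀(1.38×10⁶) = 61.4 dB
N = −174 + 61.4 + 7.00 = −105.60 dBm
SNR = P_sig − N = −101 − (−105.60) = 4.60 dB → 4.6 dB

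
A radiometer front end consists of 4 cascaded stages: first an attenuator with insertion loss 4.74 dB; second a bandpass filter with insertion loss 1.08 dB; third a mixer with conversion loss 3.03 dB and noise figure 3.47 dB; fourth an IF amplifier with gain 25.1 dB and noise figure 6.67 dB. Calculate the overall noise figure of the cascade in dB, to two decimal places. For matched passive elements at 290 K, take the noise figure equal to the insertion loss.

Convert to linear (a loss of L dB is a gain of −L dB): F_i = 10^(NF_i/10), G_i = 10^(G_i,dB/10)
  Stage 1: F_1 = 10^(4.74/10) = 2.979, G_1 = 10^(−4.74/10) = 0.3357
  Stage 2: F_2 = 10^(1.08/10) = 1.282, G_2 = 10^(−1.08/10) = 0.7798
  Stage 3: F_3 = 10^(3.47/10) = 2.223, G_3 = 10^(−3.03/10) = 0.4977
  Stage 4: F_4 = 10^(6.67/10) = 4.645, G_4 = 10^(25.1/10) = 323.6
Friis cascade:
  F = 2.979 + (1.282 − 1)/0.3357 + (2.223 − 1)/0.2618 + (4.645 − 1)/0.1303 = 36.46
NF = 10 log₁₀(36.46) = 15.62 dB

15.62 dB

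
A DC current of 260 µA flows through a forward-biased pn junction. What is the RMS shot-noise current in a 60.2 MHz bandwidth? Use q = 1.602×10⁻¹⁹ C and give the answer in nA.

70.8 nA

I_n = √(2qI·B)
2qI·B = 2 × 1.602×10⁻¹⁹ × 2.60×10⁻⁴ × 6.02×10⁷ = 5.01×10⁻¹⁵ A²
I_n = √(5.01×10⁻¹⁵) = 7.08×10⁻⁸ A = 70.8 nA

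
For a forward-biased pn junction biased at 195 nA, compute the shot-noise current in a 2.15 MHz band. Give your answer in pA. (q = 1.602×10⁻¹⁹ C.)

367 pA

I_n = √(2qI·B)
2qI·B = 2 × 1.602×10⁻¹⁹ × 1.95×10⁻⁷ × 2.15×10⁶ = 1.34×10⁻¹⁹ A²
I_n = √(1.34×10⁻¹⁹) = 3.67×10⁻¹⁰ A = 367 pA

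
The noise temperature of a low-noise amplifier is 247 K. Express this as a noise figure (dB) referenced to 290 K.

F = 1 + T_e/T₀ = 1 + 247/290 = 1.85172
NF = 10 log₁₀(1.85172) = 2.68 dB

2.68 dB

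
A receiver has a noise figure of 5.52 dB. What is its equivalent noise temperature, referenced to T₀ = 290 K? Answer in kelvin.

F = 10^(5.52/10) = 3.56451
T_e = (F − 1)·T₀ = (3.56451 − 1) × 290 = 744 K

744 K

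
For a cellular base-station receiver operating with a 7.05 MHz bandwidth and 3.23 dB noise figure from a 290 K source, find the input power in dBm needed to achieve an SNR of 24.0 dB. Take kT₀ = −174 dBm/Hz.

Sensitivity = −174 + 10 log₁₀(B) + NF + SNR_min
= −174 + 68.48 + 3.23 + 24.0
= −78.29 dBm → −78.3 dBm

−78.3 dBm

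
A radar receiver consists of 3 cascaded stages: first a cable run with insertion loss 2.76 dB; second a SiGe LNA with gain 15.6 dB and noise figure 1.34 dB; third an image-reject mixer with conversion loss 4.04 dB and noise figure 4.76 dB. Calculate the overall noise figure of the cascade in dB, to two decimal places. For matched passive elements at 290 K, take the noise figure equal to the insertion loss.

Convert to linear (a loss of L dB is a gain of −L dB): F_i = 10^(NF_i/10), G_i = 10^(G_i,dB/10)
  Stage 1: F_1 = 10^(2.76/10) = 1.888, G_1 = 10^(−2.76/10) = 0.5297
  Stage 2: F_2 = 10^(1.34/10) = 1.361, G_2 = 10^(15.6/10) = 36.31
  Stage 3: F_3 = 10^(4.76/10) = 2.992, G_3 = 10^(−4.04/10) = 0.3945
Friis cascade:
  F = 1.888 + (1.361 − 1)/0.5297 + (2.992 − 1)/19.23 = 2.674
NF = 10 log₁₀(2.674) = 4.27 dB

4.27 dB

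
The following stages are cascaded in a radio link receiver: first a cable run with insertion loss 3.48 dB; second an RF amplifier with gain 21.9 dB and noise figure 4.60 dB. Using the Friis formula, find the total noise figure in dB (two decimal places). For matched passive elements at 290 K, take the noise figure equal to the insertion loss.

Convert to linear (a loss of L dB is a gain of −L dB): F_i = 10^(NF_i/10), G_i = 10^(G_i,dB/10)
  Stage 1: F_1 = 10^(3.48/10) = 2.228, G_1 = 10^(−3.48/10) = 0.4487
  Stage 2: F_2 = 10^(4.60/10) = 2.884, G_2 = 10^(21.9/10) = 154.9
Friis cascade:
  F = 2.228 + (2.884 − 1)/0.4487 = 6.427
NF = 10 log₁₀(6.427) = 8.08 dB

8.08 dB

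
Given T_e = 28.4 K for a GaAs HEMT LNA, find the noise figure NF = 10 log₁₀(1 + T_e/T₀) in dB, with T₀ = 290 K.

F = 1 + T_e/T₀ = 1 + 28.4/290 = 1.09793
NF = 10 log₁₀(1.09793) = 0.406 dB

0.406 dB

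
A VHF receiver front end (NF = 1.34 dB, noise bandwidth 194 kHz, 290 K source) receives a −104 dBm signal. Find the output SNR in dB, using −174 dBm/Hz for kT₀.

Noise floor: N = −174 + 10 log₁₀(B) + NF
10 log₁₀(1.94×10⁵) = 52.88 dB
N = −174 + 52.88 + 1.34 = −119.78 dBm
SNR = P_sig − N = −104 − (−119.78) = 15.78 dB → 15.8 dB

15.8 dB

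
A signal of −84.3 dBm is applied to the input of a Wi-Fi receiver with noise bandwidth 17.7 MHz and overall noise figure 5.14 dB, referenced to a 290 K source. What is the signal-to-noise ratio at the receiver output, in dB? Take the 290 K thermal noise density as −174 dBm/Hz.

12.1 dB

Noise floor: N = −174 + 10 log₁₀(B) + NF
10 log₁₀(1.77×10⁷) = 72.48 dB
N = −174 + 72.48 + 5.14 = −96.38 dBm
SNR = P_sig − N = −84.3 − (−96.38) = 12.08 dB → 12.1 dB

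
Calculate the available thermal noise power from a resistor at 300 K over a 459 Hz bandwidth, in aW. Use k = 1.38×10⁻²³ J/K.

1.90 aW

P_n = kTB = 1.38×10⁻²³ × 300 × 4.59×10² = 1.90×10⁻¹⁸ W = 1.90 aW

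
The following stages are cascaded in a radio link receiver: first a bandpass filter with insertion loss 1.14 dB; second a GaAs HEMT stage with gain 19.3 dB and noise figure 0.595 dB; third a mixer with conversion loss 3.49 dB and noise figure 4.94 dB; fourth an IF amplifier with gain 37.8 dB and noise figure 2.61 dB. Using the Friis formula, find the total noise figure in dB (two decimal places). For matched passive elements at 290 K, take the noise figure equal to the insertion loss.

1.91 dB

Convert to linear (a loss of L dB is a gain of −L dB): F_i = 10^(NF_i/10), G_i = 10^(G_i,dB/10)
  Stage 1: F_1 = 10^(1.14/10) = 1.300, G_1 = 10^(−1.14/10) = 0.7691
  Stage 2: F_2 = 10^(0.595/10) = 1.147, G_2 = 10^(19.3/10) = 85.11
  Stage 3: F_3 = 10^(4.94/10) = 3.119, G_3 = 10^(−3.49/10) = 0.4477
  Stage 4: F_4 = 10^(2.61/10) = 1.824, G_4 = 10^(37.8/10) = 6026
Friis cascade:
  F = 1.300 + (1.147 − 1)/0.7691 + (3.119 − 1)/65.46 + (1.824 − 1)/29.31 = 1.552
NF = 10 log₁₀(1.552) = 1.91 dB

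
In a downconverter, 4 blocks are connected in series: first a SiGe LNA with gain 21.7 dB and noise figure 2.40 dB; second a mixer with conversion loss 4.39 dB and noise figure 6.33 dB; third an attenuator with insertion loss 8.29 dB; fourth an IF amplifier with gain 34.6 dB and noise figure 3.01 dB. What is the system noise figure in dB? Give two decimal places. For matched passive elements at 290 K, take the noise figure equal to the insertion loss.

Convert to linear (a loss of L dB is a gain of −L dB): F_i = 10^(NF_i/10), G_i = 10^(G_i,dB/10)
  Stage 1: F_1 = 10^(2.40/10) = 1.738, G_1 = 10^(21.7/10) = 147.9
  Stage 2: F_2 = 10^(6.33/10) = 4.295, G_2 = 10^(−4.39/10) = 0.3639
  Stage 3: F_3 = 10^(8.29/10) = 6.745, G_3 = 10^(−8.29/10) = 0.1483
  Stage 4: F_4 = 10^(3.01/10) = 2.000, G_4 = 10^(34.6/10) = 2884
Friis cascade:
  F = 1.738 + (4.295 − 1)/147.9 + (6.745 − 1)/53.83 + (2.000 − 1)/7.980 = 1.992
NF = 10 log₁₀(1.992) = 2.99 dB

2.99 dB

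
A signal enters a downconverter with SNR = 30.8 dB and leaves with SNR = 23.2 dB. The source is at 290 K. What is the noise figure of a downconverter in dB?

7.6 dB

NF (dB) = SNR_in(dB) − SNR_out(dB) when the source is at T₀
NF = 30.8 − 23.2 = 7.6 dB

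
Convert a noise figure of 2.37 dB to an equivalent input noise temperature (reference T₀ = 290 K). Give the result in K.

210 K

F = 10^(2.37/10) = 1.72584
T_e = (F − 1)·T₀ = (1.72584 − 1) × 290 = 210 K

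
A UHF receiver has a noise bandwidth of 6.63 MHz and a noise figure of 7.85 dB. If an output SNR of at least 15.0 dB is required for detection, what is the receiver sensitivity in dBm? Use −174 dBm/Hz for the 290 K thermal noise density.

Sensitivity = −174 + 10 log₁₀(B) + NF + SNR_min
= −174 + 68.22 + 7.85 + 15.0
= −82.93 dBm → −82.9 dBm

−82.9 dBm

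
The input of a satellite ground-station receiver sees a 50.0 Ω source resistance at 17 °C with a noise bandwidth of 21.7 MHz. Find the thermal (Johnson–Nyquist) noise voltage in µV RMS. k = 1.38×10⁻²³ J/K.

T = 17 °C + 273.15 = 290.15 K
V_n = √(4kTRB)
4kTRB = 4 × 1.38×10⁻²³ × 290.15 × 5.00×10¹ × 2.17×10⁷ = 1.74×10⁻¹¹ V²
V_n = √(1.74×10⁻¹¹) = 4.17×10⁻⁶ V = 4.17 µV

4.17 µV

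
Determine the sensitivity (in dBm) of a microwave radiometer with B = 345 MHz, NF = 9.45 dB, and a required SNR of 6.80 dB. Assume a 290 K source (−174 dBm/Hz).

−72.4 dBm

Sensitivity = −174 + 10 log₁₀(B) + NF + SNR_min
= −174 + 85.38 + 9.45 + 6.80
= −72.37 dBm → −72.4 dBm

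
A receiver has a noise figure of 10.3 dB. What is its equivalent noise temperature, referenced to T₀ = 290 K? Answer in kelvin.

F = 10^(10.3/10) = 10.7152
T_e = (F − 1)·T₀ = (10.7152 − 1) × 290 = 2817 K

2817 K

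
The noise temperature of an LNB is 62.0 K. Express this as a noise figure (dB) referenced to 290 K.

F = 1 + T_e/T₀ = 1 + 62.0/290 = 1.21379
NF = 10 log₁₀(1.21379) = 0.841 dB

0.841 dB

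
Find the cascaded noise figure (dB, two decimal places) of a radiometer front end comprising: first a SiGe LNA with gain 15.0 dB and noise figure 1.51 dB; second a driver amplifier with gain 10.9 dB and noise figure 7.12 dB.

1.90 dB

Convert to linear (a loss of L dB is a gain of −L dB): F_i = 10^(NF_i/10), G_i = 10^(G_i,dB/10)
  Stage 1: F_1 = 10^(1.51/10) = 1.416, G_1 = 10^(15.0/10) = 31.62
  Stage 2: F_2 = 10^(7.12/10) = 5.152, G_2 = 10^(10.9/10) = 12.30
Friis cascade:
  F = 1.416 + (5.152 − 1)/31.62 = 1.547
NF = 10 log₁₀(1.547) = 1.90 dB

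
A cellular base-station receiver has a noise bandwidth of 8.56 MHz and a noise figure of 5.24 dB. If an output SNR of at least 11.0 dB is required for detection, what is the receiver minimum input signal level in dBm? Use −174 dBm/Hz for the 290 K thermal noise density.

−88.4 dBm

Sensitivity = −174 + 10 log₁₀(B) + NF + SNR_min
= −174 + 69.32 + 5.24 + 11.0
= −88.44 dBm → −88.4 dBm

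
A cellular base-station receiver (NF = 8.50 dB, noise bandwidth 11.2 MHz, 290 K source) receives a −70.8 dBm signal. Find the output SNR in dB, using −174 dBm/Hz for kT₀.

Noise floor: N = −174 + 10 log₁₀(B) + NF
10 log₁₀(1.12×10⁷) = 70.49 dB
N = −174 + 70.49 + 8.50 = −95.01 dBm
SNR = P_sig − N = −70.8 − (−95.01) = 24.21 dB → 24.2 dB

24.2 dB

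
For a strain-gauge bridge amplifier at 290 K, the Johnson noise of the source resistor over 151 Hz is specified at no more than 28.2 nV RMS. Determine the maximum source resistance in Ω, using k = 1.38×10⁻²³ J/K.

329 Ω

Johnson–Nyquist: V_n = √(4kTRB) ⇒ R = V_n² / (4kTB)
4kTB = 4 × 1.38×10⁻²³ × 290 × 1.51×10² = 2.42×10⁻¹⁸
R = (2.82×10⁻⁸)² / 2.42×10⁻¹⁸ = 3.29×10² Ω = 329 Ω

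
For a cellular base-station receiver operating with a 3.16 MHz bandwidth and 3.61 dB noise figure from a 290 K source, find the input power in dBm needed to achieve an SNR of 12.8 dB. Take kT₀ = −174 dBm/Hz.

Sensitivity = −174 + 10 log₁₀(B) + NF + SNR_min
= −174 + 65 + 3.61 + 12.8
= −92.59 dBm → −92.6 dBm

−92.6 dBm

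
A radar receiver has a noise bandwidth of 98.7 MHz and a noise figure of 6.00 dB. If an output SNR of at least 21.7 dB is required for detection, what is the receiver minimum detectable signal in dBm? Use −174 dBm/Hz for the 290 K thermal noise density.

−66.4 dBm

Sensitivity = −174 + 10 log₁₀(B) + NF + SNR_min
= −174 + 79.94 + 6.00 + 21.7
= −66.36 dBm → −66.4 dBm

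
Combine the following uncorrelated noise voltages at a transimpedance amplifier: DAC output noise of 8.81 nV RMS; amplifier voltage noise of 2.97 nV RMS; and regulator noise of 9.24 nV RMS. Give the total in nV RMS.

13.1 nV

Uncorrelated sources add in power (mean-square): V_tot = √(ΣV_i²)
V_tot = √[(8.81×10⁻⁹)² + (2.97×10⁻⁹)² + (9.24×10⁻⁹)²] = 1.31×10⁻⁸ V = 13.1 nV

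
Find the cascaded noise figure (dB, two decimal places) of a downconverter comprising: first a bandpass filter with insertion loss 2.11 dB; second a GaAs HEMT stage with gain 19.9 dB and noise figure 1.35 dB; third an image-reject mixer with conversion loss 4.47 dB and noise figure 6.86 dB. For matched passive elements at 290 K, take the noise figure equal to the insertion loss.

3.58 dB

Convert to linear (a loss of L dB is a gain of −L dB): F_i = 10^(NF_i/10), G_i = 10^(G_i,dB/10)
  Stage 1: F_1 = 10^(2.11/10) = 1.626, G_1 = 10^(−2.11/10) = 0.6152
  Stage 2: F_2 = 10^(1.35/10) = 1.365, G_2 = 10^(19.9/10) = 97.72
  Stage 3: F_3 = 10^(6.86/10) = 4.853, G_3 = 10^(−4.47/10) = 0.3573
Friis cascade:
  F = 1.626 + (1.365 − 1)/0.6152 + (4.853 − 1)/60.12 = 2.282
NF = 10 log₁₀(2.282) = 3.58 dB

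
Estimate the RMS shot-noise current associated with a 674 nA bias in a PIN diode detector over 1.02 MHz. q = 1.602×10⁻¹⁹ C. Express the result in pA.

I_n = √(2qI·B)
2qI·B = 2 × 1.602×10⁻¹⁹ × 6.74×10⁻⁷ × 1.02×10⁶ = 2.20×10⁻¹⁹ A²
I_n = √(2.20×10⁻¹⁹) = 4.69×10⁻¹⁰ A = 469 pA

469 pA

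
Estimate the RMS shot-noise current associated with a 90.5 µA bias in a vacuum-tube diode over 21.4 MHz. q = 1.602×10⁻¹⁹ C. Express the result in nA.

24.9 nA

I_n = √(2qI·B)
2qI·B = 2 × 1.602×10⁻¹⁹ × 9.05×10⁻⁵ × 2.14×10⁷ = 6.21×10⁻¹⁶ A²
I_n = √(6.21×10⁻¹⁶) = 2.49×10⁻⁸ A = 24.9 nA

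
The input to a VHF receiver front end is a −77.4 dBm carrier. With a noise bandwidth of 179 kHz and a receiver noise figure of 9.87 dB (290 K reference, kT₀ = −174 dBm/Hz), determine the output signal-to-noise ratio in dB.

Noise floor: N = −174 + 10 log₁₀(B) + NF
10 log₁₀(1.79×10⁵) = 52.53 dB
N = −174 + 52.53 + 9.87 = −111.60 dBm
SNR = P_sig − N = −77.4 − (−111.60) = 34.20 dB → 34.2 dB

34.2 dB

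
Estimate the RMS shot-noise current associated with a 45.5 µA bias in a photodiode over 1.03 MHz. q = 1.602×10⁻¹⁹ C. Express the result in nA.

3.87 nA

I_n = √(2qI·B)
2qI·B = 2 × 1.602×10⁻¹⁹ × 4.55×10⁻⁵ × 1.03×10⁶ = 1.50×10⁻¹⁷ A²
I_n = √(1.50×10⁻¹⁷) = 3.87×10⁻⁹ A = 3.87 nA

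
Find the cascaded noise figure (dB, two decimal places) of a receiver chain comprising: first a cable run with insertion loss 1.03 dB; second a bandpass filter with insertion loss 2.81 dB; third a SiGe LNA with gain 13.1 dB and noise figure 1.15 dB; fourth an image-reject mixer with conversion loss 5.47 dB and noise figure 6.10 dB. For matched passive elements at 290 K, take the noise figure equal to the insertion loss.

5.46 dB

Convert to linear (a loss of L dB is a gain of −L dB): F_i = 10^(NF_i/10), G_i = 10^(G_i,dB/10)
  Stage 1: F_1 = 10^(1.03/10) = 1.268, G_1 = 10^(−1.03/10) = 0.7889
  Stage 2: F_2 = 10^(2.81/10) = 1.910, G_2 = 10^(−2.81/10) = 0.5236
  Stage 3: F_3 = 10^(1.15/10) = 1.303, G_3 = 10^(13.1/10) = 20.42
  Stage 4: F_4 = 10^(6.10/10) = 4.074, G_4 = 10^(−5.47/10) = 0.2838
Friis cascade:
  F = 1.268 + (1.910 − 1)/0.7889 + (1.303 − 1)/0.4130 + (4.074 − 1)/8.433 = 3.519
NF = 10 log₁₀(3.519) = 5.46 dB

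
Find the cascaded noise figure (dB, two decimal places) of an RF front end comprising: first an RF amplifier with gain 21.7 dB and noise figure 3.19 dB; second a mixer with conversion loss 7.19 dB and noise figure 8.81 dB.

3.28 dB

Convert to linear (a loss of L dB is a gain of −L dB): F_i = 10^(NF_i/10), G_i = 10^(G_i,dB/10)
  Stage 1: F_1 = 10^(3.19/10) = 2.084, G_1 = 10^(21.7/10) = 147.9
  Stage 2: F_2 = 10^(8.81/10) = 7.603, G_2 = 10^(−7.19/10) = 0.1910
Friis cascade:
  F = 2.084 + (7.603 − 1)/147.9 = 2.129
NF = 10 log₁₀(2.129) = 3.28 dB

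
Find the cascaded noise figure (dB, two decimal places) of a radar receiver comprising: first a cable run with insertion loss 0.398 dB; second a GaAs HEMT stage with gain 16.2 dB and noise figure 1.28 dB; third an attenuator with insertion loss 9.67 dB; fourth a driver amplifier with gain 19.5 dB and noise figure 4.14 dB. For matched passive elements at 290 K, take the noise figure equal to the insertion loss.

3.18 dB

Convert to linear (a loss of L dB is a gain of −L dB): F_i = 10^(NF_i/10), G_i = 10^(G_i,dB/10)
  Stage 1: F_1 = 10^(0.398/10) = 1.096, G_1 = 10^(−0.398/10) = 0.9124
  Stage 2: F_2 = 10^(1.28/10) = 1.343, G_2 = 10^(16.2/10) = 41.69
  Stage 3: F_3 = 10^(9.67/10) = 9.268, G_3 = 10^(−9.67/10) = 0.1079
  Stage 4: F_4 = 10^(4.14/10) = 2.594, G_4 = 10^(19.5/10) = 89.13
Friis cascade:
  F = 1.096 + (1.343 − 1)/0.9124 + (9.268 − 1)/38.04 + (2.594 − 1)/4.104 = 2.077
NF = 10 log₁₀(2.077) = 3.18 dB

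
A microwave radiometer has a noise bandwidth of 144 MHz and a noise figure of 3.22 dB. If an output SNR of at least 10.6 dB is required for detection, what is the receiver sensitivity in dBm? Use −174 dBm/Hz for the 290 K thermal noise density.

Sensitivity = −174 + 10 log₁₀(B) + NF + SNR_min
= −174 + 81.58 + 3.22 + 10.6
= −78.60 dBm → −78.6 dBm

−78.6 dBm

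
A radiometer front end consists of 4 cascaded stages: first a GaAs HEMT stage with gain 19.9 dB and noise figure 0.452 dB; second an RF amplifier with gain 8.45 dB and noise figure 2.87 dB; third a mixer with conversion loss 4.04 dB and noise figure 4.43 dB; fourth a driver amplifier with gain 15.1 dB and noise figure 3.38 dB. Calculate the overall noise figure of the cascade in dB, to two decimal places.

Convert to linear (a loss of L dB is a gain of −L dB): F_i = 10^(NF_i/10), G_i = 10^(G_i,dB/10)
  Stage 1: F_1 = 10^(0.452/10) = 1.110, G_1 = 10^(19.9/10) = 97.72
  Stage 2: F_2 = 10^(2.87/10) = 1.936, G_2 = 10^(8.45/10) = 6.998
  Stage 3: F_3 = 10^(4.43/10) = 2.773, G_3 = 10^(−4.04/10) = 0.3945
  Stage 4: F_4 = 10^(3.38/10) = 2.178, G_4 = 10^(15.1/10) = 32.36
Friis cascade:
  F = 1.110 + (1.936 − 1)/97.72 + (2.773 − 1)/683.9 + (2.178 − 1)/269.8 = 1.126
NF = 10 log₁₀(1.126) = 0.52 dB

0.52 dB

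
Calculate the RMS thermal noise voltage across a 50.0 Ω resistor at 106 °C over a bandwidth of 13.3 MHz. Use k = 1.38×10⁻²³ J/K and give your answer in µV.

3.73 µV

T = 106 °C + 273.15 = 379.15 K
V_n = √(4kTRB)
4kTRB = 4 × 1.38×10⁻²³ × 379.15 × 5.00×10¹ × 1.33×10⁷ = 1.39×10⁻¹¹ V²
V_n = √(1.39×10⁻¹¹) = 3.73×10⁻⁶ V = 3.73 µV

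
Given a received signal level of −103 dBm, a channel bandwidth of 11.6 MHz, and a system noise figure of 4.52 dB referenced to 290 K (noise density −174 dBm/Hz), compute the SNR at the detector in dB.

−4.2 dB

Noise floor: N = −174 + 10 log₁₀(B) + NF
10 log₁₀(1.16×10⁷) = 70.64 dB
N = −174 + 70.64 + 4.52 = −98.84 dBm
SNR = P_sig − N = −103 − (−98.84) = −4.16 dB → −4.2 dB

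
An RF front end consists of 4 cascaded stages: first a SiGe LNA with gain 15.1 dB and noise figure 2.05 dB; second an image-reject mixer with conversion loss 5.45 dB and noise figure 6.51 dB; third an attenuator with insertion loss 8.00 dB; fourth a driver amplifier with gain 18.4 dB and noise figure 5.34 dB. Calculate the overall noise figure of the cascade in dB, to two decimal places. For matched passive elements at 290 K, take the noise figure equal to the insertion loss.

5.96 dB

Convert to linear (a loss of L dB is a gain of −L dB): F_i = 10^(NF_i/10), G_i = 10^(G_i,dB/10)
  Stage 1: F_1 = 10^(2.05/10) = 1.603, G_1 = 10^(15.1/10) = 32.36
  Stage 2: F_2 = 10^(6.51/10) = 4.477, G_2 = 10^(−5.45/10) = 0.2851
  Stage 3: F_3 = 10^(8.00/10) = 6.310, G_3 = 10^(−8.00/10) = 0.1585
  Stage 4: F_4 = 10^(5.34/10) = 3.420, G_4 = 10^(18.4/10) = 69.18
Friis cascade:
  F = 1.603 + (4.477 − 1)/32.36 + (6.310 − 1)/9.226 + (3.420 − 1)/1.462 = 3.941
NF = 10 log₁₀(3.941) = 5.96 dB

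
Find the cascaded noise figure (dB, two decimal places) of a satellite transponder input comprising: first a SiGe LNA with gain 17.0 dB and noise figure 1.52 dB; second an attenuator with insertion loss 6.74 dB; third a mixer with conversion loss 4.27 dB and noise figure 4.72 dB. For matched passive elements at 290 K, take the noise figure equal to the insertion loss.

2.25 dB

Convert to linear (a loss of L dB is a gain of −L dB): F_i = 10^(NF_i/10), G_i = 10^(G_i,dB/10)
  Stage 1: F_1 = 10^(1.52/10) = 1.419, G_1 = 10^(17.0/10) = 50.12
  Stage 2: F_2 = 10^(6.74/10) = 4.721, G_2 = 10^(−6.74/10) = 0.2118
  Stage 3: F_3 = 10^(4.72/10) = 2.965, G_3 = 10^(−4.27/10) = 0.3741
Friis cascade:
  F = 1.419 + (4.721 − 1)/50.12 + (2.965 − 1)/10.62 = 1.678
NF = 10 log₁₀(1.678) = 2.25 dB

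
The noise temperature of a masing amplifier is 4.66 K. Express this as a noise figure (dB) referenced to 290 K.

F = 1 + T_e/T₀ = 1 + 4.66/290 = 1.01607
NF = 10 log₁₀(1.01607) = 0.069 dB

0.069 dB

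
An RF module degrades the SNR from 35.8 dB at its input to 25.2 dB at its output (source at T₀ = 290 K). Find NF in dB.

NF (dB) = SNR_in(dB) − SNR_out(dB) when the source is at T₀
NF = 35.8 − 25.2 = 10.6 dB

10.6 dB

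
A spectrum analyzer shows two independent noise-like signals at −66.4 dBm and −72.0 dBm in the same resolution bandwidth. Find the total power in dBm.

Convert to linear, add, convert back:
P₁ = 2.29×10⁻¹⁰ W, P₂ = 6.31×10⁻¹¹ W
P_tot = 2.92×10⁻¹⁰ W → 10 log₁₀(P_tot / 10⁻³) = −65.3 dBm

−65.3 dBm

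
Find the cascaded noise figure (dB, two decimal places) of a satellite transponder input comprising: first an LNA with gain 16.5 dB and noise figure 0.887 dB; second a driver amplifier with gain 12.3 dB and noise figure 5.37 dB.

Convert to linear (a loss of L dB is a gain of −L dB): F_i = 10^(NF_i/10), G_i = 10^(G_i,dB/10)
  Stage 1: F_1 = 10^(0.887/10) = 1.227, G_1 = 10^(16.5/10) = 44.67
  Stage 2: F_2 = 10^(5.37/10) = 3.443, G_2 = 10^(12.3/10) = 16.98
Friis cascade:
  F = 1.227 + (3.443 − 1)/44.67 = 1.281
NF = 10 log₁₀(1.281) = 1.08 dB

1.08 dB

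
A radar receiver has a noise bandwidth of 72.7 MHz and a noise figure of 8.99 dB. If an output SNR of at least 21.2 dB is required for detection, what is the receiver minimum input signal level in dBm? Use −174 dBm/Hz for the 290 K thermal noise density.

−65.2 dBm

Sensitivity = −174 + 10 log₁₀(B) + NF + SNR_min
= −174 + 78.62 + 8.99 + 21.2
= −65.19 dBm → −65.2 dBm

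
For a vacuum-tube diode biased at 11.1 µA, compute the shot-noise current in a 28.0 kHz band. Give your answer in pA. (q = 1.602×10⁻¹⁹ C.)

316 pA

I_n = √(2qI·B)
2qI·B = 2 × 1.602×10⁻¹⁹ × 1.11×10⁻⁵ × 2.80×10⁴ = 9.96×10⁻²⁰ A²
I_n = √(9.96×10⁻²⁰) = 3.16×10⁻¹⁰ A = 316 pA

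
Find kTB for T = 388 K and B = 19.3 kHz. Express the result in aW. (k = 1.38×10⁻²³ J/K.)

P_n = kTB = 1.38×10⁻²³ × 388 × 1.93×10⁴ = 1.03×10⁻¹⁶ W = 103 aW

103 aW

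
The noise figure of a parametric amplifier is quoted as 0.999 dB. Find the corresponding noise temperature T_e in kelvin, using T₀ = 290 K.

F = 10^(0.999/10) = 1.25864
T_e = (F − 1)·T₀ = (1.25864 − 1) × 290 = 75.0 K

75.0 K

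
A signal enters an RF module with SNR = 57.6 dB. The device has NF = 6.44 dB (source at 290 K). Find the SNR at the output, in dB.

51.16 dB

By definition F = SNR_in/SNR_out, so in dB: SNR_out = SNR_in − NF
SNR_out = 57.6 − 6.44 = 51.16 dB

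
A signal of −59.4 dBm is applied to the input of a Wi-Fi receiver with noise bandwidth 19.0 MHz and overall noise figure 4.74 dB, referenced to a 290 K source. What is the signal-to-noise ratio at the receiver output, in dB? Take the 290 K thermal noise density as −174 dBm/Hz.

Noise floor: N = −174 + 10 log₁₀(B) + NF
10 log₁₀(1.90×10⁷) = 72.79 dB
N = −174 + 72.79 + 4.74 = −96.47 dBm
SNR = P_sig − N = −59.4 − (−96.47) = 37.07 dB → 37.1 dB

37.1 dB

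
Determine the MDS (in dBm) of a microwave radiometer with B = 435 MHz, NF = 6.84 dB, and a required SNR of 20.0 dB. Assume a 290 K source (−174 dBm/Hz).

−60.8 dBm

Sensitivity = −174 + 10 log₁₀(B) + NF + SNR_min
= −174 + 86.38 + 6.84 + 20.0
= −60.78 dBm → −60.8 dBm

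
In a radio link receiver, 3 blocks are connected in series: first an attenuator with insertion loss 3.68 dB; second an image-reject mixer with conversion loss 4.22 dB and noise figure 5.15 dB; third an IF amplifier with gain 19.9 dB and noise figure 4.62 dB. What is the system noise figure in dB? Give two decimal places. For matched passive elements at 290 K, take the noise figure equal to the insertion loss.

Convert to linear (a loss of L dB is a gain of −L dB): F_i = 10^(NF_i/10), G_i = 10^(G_i,dB/10)
  Stage 1: F_1 = 10^(3.68/10) = 2.333, G_1 = 10^(−3.68/10) = 0.4285
  Stage 2: F_2 = 10^(5.15/10) = 3.273, G_2 = 10^(−4.22/10) = 0.3784
  Stage 3: F_3 = 10^(4.62/10) = 2.897, G_3 = 10^(19.9/10) = 97.72
Friis cascade:
  F = 2.333 + (3.273 − 1)/0.4285 + (2.897 − 1)/0.1622 = 19.34
NF = 10 log₁₀(19.34) = 12.86 dB

12.86 dB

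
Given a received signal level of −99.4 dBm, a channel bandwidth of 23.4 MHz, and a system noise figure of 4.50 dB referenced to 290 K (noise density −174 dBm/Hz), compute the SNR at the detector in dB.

Noise floor: N = −174 + 10 log₁₀(B) + NF
10 log₁₀(2.34×10⁷) = 73.69 dB
N = −174 + 73.69 + 4.50 = −95.81 dBm
SNR = P_sig − N = −99.4 − (−95.81) = −3.59 dB → −3.6 dB

−3.6 dB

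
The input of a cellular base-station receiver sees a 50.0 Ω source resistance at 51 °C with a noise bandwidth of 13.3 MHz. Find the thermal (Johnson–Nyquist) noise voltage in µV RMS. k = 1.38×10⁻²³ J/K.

3.45 µV

T = 51 °C + 273.15 = 324.15 K
V_n = √(4kTRB)
4kTRB = 4 × 1.38×10⁻²³ × 324.15 × 5.00×10¹ × 1.33×10⁷ = 1.19×10⁻¹¹ V²
V_n = √(1.19×10⁻¹¹) = 3.45×10⁻⁶ V = 3.45 µV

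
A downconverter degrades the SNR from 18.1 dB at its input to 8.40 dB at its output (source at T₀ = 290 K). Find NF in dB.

NF (dB) = SNR_in(dB) − SNR_out(dB) when the source is at T₀
NF = 18.1 − 8.40 = 9.70 dB

9.70 dB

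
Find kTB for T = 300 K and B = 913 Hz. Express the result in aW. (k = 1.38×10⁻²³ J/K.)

P_n = kTB = 1.38×10⁻²³ × 300 × 9.13×10² = 3.78×10⁻¹⁸ W = 3.78 aW

3.78 aW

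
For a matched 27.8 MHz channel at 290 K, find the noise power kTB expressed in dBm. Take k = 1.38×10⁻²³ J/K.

−99.5 dBm

P_n = kTB = 1.38×10⁻²³ × 290 × 2.78×10⁷ = 1.11×10⁻¹³ W
In dBm: 10 log₁₀(1.11×10⁻¹³ / 10⁻³) = −99.5 dBm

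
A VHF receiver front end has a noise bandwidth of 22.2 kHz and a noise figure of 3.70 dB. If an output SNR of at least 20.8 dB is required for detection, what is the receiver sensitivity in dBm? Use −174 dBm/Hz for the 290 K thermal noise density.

−106.0 dBm

Sensitivity = −174 + 10 log₁₀(B) + NF + SNR_min
= −174 + 43.46 + 3.70 + 20.8
= −106.04 dBm → −106.0 dBm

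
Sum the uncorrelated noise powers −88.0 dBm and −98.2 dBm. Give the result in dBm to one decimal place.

−87.6 dBm

Convert to linear, add, convert back:
P₁ = 1.58×10⁻¹² W, P₂ = 1.51×10⁻¹³ W
P_tot = 1.74×10⁻¹² W → 10 log₁₀(P_tot / 10⁻³) = −87.6 dBm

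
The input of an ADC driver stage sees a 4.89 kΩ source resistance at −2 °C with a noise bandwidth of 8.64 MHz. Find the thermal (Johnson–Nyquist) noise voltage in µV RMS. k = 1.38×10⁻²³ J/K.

T = −2 °C + 273.15 = 271.15 K
V_n = √(4kTRB)
4kTRB = 4 × 1.38×10⁻²³ × 271.15 × 4.89×10³ × 8.64×10⁶ = 6.32×10⁻¹⁰ V²
V_n = √(6.32×10⁻¹⁰) = 2.51×10⁻⁵ V = 25.1 µV

25.1 µV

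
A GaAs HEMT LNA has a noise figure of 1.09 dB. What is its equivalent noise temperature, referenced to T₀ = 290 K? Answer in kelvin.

82.7 K

F = 10^(1.09/10) = 1.28529
T_e = (F − 1)·T₀ = (1.28529 − 1) × 290 = 82.7 K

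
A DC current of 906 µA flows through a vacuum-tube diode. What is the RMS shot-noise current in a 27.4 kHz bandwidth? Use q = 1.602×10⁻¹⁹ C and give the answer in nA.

I_n = √(2qI·B)
2qI·B = 2 × 1.602×10⁻¹⁹ × 9.06×10⁻⁴ × 2.74×10⁴ = 7.95×10⁻¹⁸ A²
I_n = √(7.95×10⁻¹⁸) = 2.82×10⁻⁹ A = 2.82 nA

2.82 nA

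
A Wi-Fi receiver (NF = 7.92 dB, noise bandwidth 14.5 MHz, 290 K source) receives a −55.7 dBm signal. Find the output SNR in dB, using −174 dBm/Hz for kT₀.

38.8 dB

Noise floor: N = −174 + 10 log₁₀(B) + NF
10 log₁₀(1.45×10⁷) = 71.61 dB
N = −174 + 71.61 + 7.92 = −94.47 dBm
SNR = P_sig − N = −55.7 − (−94.47) = 38.77 dB → 38.8 dB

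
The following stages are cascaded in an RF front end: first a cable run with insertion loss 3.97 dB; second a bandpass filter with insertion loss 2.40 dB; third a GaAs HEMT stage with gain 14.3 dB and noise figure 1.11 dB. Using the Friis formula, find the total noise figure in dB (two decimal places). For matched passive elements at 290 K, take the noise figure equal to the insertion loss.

7.48 dB

Convert to linear (a loss of L dB is a gain of −L dB): F_i = 10^(NF_i/10), G_i = 10^(G_i,dB/10)
  Stage 1: F_1 = 10^(3.97/10) = 2.495, G_1 = 10^(−3.97/10) = 0.4009
  Stage 2: F_2 = 10^(2.40/10) = 1.738, G_2 = 10^(−2.40/10) = 0.5754
  Stage 3: F_3 = 10^(1.11/10) = 1.291, G_3 = 10^(14.3/10) = 26.92
Friis cascade:
  F = 2.495 + (1.738 − 1)/0.4009 + (1.291 − 1)/0.2307 = 5.598
NF = 10 log₁₀(5.598) = 7.48 dB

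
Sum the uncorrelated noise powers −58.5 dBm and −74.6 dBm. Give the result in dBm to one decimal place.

−58.4 dBm

Convert to linear, add, convert back:
P₁ = 1.41×10⁻⁹ W, P₂ = 3.47×10⁻¹¹ W
P_tot = 1.45×10⁻⁹ W → 10 log₁₀(P_tot / 10⁻³) = −58.4 dBm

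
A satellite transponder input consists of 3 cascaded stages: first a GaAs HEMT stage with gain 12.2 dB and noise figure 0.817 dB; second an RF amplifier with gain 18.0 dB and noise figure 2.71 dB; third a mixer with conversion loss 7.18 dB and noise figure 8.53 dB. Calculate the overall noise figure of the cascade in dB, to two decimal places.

Convert to linear (a loss of L dB is a gain of −L dB): F_i = 10^(NF_i/10), G_i = 10^(G_i,dB/10)
  Stage 1: F_1 = 10^(0.817/10) = 1.207, G_1 = 10^(12.2/10) = 16.60
  Stage 2: F_2 = 10^(2.71/10) = 1.866, G_2 = 10^(18.0/10) = 63.10
  Stage 3: F_3 = 10^(8.53/10) = 7.129, G_3 = 10^(−7.18/10) = 0.1914
Friis cascade:
  F = 1.207 + (1.866 − 1)/16.60 + (7.129 − 1)/1047 = 1.265
NF = 10 log₁₀(1.265) = 1.02 dB

1.02 dB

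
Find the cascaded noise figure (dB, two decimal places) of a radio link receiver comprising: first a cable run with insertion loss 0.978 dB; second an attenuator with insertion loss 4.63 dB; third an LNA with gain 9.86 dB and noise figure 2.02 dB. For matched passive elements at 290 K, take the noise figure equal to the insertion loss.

7.63 dB

Convert to linear (a loss of L dB is a gain of −L dB): F_i = 10^(NF_i/10), G_i = 10^(G_i,dB/10)
  Stage 1: F_1 = 10^(0.978/10) = 1.253, G_1 = 10^(−0.978/10) = 0.7984
  Stage 2: F_2 = 10^(4.63/10) = 2.904, G_2 = 10^(−4.63/10) = 0.3443
  Stage 3: F_3 = 10^(2.02/10) = 1.592, G_3 = 10^(9.86/10) = 9.683
Friis cascade:
  F = 1.253 + (2.904 − 1)/0.7984 + (1.592 − 1)/0.2749 = 5.792
NF = 10 log₁₀(5.792) = 7.63 dB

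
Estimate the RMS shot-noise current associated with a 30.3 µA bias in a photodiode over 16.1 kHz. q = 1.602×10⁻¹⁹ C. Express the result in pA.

I_n = √(2qI·B)
2qI·B = 2 × 1.602×10⁻¹⁹ × 3.03×10⁻⁵ × 1.61×10⁴ = 1.56×10⁻¹⁹ A²
I_n = √(1.56×10⁻¹⁹) = 3.95×10⁻¹⁰ A = 395 pA

395 pA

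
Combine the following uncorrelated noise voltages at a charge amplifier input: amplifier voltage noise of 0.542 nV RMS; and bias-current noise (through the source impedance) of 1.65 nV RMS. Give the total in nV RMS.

1.74 nV

Uncorrelated sources add in power (mean-square): V_tot = √(ΣV_i²)
V_tot = √[(5.42×10⁻¹⁰)² + (1.65×10⁻⁹)²] = 1.74×10⁻⁹ V = 1.74 nV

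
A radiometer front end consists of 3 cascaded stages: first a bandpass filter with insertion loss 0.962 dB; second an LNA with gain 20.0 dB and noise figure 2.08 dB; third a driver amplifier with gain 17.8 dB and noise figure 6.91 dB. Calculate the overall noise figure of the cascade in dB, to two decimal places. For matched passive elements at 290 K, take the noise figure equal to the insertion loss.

3.15 dB

Convert to linear (a loss of L dB is a gain of −L dB): F_i = 10^(NF_i/10), G_i = 10^(G_i,dB/10)
  Stage 1: F_1 = 10^(0.962/10) = 1.248, G_1 = 10^(−0.962/10) = 0.8013
  Stage 2: F_2 = 10^(2.08/10) = 1.614, G_2 = 10^(20.0/10) = 100.0
  Stage 3: F_3 = 10^(6.91/10) = 4.909, G_3 = 10^(17.8/10) = 60.26
Friis cascade:
  F = 1.248 + (1.614 − 1)/0.8013 + (4.909 − 1)/80.13 = 2.063
NF = 10 log₁₀(2.063) = 3.15 dB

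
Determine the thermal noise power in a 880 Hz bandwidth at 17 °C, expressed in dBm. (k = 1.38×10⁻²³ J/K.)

T = 17 °C + 273.15 = 290.15 K
P_n = kTB = 1.38×10⁻²³ × 290.15 × 8.80×10² = 3.52×10⁻¹⁸ W
In dBm: 10 log₁₀(3.52×10⁻¹⁸ / 10⁻³) = −144.5 dBm

−144.5 dBm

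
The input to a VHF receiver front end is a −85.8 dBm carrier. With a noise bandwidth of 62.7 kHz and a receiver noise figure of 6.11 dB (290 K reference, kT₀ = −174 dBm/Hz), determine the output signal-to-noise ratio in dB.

34.1 dB

Noise floor: N = −174 + 10 log₁₀(B) + NF
10 log₁₀(6.27×10⁴) = 47.97 dB
N = −174 + 47.97 + 6.11 = −119.92 dBm
SNR = P_sig − N = −85.8 − (−119.92) = 34.12 dB → 34.1 dB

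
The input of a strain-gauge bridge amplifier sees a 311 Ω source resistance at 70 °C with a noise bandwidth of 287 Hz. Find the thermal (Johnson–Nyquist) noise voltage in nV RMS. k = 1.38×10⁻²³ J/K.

T = 70 °C + 273.15 = 343.15 K
V_n = √(4kTRB)
4kTRB = 4 × 1.38×10⁻²³ × 343.15 × 3.11×10² × 2.87×10² = 1.69×10⁻¹⁵ V²
V_n = √(1.69×10⁻¹⁵) = 4.11×10⁻⁸ V = 41.1 nV

41.1 nV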